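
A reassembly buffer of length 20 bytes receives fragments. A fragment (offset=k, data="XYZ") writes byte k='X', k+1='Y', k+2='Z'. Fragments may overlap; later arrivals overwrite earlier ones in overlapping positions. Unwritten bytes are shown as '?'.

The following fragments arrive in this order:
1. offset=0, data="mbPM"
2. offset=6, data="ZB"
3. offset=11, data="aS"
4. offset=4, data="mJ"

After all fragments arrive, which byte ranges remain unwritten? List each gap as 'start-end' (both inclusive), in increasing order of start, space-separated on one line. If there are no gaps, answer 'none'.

Answer: 8-10 13-19

Derivation:
Fragment 1: offset=0 len=4
Fragment 2: offset=6 len=2
Fragment 3: offset=11 len=2
Fragment 4: offset=4 len=2
Gaps: 8-10 13-19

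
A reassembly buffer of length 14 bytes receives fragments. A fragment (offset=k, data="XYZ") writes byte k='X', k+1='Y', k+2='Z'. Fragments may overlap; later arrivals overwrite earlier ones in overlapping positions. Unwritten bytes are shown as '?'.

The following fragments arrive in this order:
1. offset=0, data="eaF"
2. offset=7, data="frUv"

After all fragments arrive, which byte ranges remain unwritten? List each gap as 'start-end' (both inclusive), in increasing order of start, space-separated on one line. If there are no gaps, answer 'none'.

Answer: 3-6 11-13

Derivation:
Fragment 1: offset=0 len=3
Fragment 2: offset=7 len=4
Gaps: 3-6 11-13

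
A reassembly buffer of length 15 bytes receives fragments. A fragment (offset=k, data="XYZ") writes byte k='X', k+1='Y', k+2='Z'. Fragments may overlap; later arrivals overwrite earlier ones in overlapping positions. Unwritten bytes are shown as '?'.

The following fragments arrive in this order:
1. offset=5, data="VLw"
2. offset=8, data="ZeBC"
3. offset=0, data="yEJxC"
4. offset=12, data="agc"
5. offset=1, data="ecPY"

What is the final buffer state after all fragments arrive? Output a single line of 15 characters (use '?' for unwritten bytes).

Fragment 1: offset=5 data="VLw" -> buffer=?????VLw???????
Fragment 2: offset=8 data="ZeBC" -> buffer=?????VLwZeBC???
Fragment 3: offset=0 data="yEJxC" -> buffer=yEJxCVLwZeBC???
Fragment 4: offset=12 data="agc" -> buffer=yEJxCVLwZeBCagc
Fragment 5: offset=1 data="ecPY" -> buffer=yecPYVLwZeBCagc

Answer: yecPYVLwZeBCagc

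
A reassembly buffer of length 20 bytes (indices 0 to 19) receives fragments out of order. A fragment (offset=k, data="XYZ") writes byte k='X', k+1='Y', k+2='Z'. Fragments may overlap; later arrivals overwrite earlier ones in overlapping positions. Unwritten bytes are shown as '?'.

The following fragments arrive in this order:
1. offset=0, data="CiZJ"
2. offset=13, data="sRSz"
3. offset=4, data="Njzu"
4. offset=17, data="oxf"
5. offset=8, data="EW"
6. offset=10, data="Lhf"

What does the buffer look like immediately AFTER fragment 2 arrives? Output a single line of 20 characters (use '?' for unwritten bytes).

Answer: CiZJ?????????sRSz???

Derivation:
Fragment 1: offset=0 data="CiZJ" -> buffer=CiZJ????????????????
Fragment 2: offset=13 data="sRSz" -> buffer=CiZJ?????????sRSz???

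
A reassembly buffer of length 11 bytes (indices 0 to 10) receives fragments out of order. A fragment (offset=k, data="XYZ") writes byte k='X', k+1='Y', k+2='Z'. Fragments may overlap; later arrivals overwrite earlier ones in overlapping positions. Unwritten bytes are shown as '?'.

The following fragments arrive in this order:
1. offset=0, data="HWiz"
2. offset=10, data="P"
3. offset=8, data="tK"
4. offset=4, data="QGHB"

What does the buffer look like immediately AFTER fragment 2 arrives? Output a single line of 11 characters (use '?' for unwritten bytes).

Answer: HWiz??????P

Derivation:
Fragment 1: offset=0 data="HWiz" -> buffer=HWiz???????
Fragment 2: offset=10 data="P" -> buffer=HWiz??????P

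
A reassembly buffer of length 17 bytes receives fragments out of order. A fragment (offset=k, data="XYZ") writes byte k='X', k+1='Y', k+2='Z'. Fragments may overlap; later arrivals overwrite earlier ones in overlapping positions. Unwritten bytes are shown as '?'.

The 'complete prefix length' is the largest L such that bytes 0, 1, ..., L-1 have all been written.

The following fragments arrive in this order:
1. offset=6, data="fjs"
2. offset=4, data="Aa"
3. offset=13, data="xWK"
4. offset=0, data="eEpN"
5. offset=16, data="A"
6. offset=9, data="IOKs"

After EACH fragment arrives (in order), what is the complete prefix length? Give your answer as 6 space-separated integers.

Answer: 0 0 0 9 9 17

Derivation:
Fragment 1: offset=6 data="fjs" -> buffer=??????fjs???????? -> prefix_len=0
Fragment 2: offset=4 data="Aa" -> buffer=????Aafjs???????? -> prefix_len=0
Fragment 3: offset=13 data="xWK" -> buffer=????Aafjs????xWK? -> prefix_len=0
Fragment 4: offset=0 data="eEpN" -> buffer=eEpNAafjs????xWK? -> prefix_len=9
Fragment 5: offset=16 data="A" -> buffer=eEpNAafjs????xWKA -> prefix_len=9
Fragment 6: offset=9 data="IOKs" -> buffer=eEpNAafjsIOKsxWKA -> prefix_len=17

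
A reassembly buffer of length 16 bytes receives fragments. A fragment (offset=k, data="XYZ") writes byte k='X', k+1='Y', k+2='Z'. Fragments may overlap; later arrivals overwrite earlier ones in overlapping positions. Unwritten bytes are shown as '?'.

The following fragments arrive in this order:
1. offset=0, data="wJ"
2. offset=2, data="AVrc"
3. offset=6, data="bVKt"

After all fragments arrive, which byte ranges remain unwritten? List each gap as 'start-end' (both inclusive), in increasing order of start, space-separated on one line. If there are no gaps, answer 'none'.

Answer: 10-15

Derivation:
Fragment 1: offset=0 len=2
Fragment 2: offset=2 len=4
Fragment 3: offset=6 len=4
Gaps: 10-15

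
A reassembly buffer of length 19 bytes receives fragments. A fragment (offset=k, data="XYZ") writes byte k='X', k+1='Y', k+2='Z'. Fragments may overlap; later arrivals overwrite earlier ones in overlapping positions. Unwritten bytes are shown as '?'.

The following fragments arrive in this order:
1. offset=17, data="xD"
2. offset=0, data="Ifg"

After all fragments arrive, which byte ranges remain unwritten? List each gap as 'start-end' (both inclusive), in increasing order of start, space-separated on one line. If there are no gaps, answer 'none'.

Fragment 1: offset=17 len=2
Fragment 2: offset=0 len=3
Gaps: 3-16

Answer: 3-16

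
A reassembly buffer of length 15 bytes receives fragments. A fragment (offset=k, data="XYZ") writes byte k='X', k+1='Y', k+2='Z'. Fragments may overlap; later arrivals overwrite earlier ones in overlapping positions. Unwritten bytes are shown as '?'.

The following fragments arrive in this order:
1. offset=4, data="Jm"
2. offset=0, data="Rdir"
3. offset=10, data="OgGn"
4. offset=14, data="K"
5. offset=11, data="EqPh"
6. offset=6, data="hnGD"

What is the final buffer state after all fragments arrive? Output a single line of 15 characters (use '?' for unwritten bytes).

Answer: RdirJmhnGDOEqPh

Derivation:
Fragment 1: offset=4 data="Jm" -> buffer=????Jm?????????
Fragment 2: offset=0 data="Rdir" -> buffer=RdirJm?????????
Fragment 3: offset=10 data="OgGn" -> buffer=RdirJm????OgGn?
Fragment 4: offset=14 data="K" -> buffer=RdirJm????OgGnK
Fragment 5: offset=11 data="EqPh" -> buffer=RdirJm????OEqPh
Fragment 6: offset=6 data="hnGD" -> buffer=RdirJmhnGDOEqPh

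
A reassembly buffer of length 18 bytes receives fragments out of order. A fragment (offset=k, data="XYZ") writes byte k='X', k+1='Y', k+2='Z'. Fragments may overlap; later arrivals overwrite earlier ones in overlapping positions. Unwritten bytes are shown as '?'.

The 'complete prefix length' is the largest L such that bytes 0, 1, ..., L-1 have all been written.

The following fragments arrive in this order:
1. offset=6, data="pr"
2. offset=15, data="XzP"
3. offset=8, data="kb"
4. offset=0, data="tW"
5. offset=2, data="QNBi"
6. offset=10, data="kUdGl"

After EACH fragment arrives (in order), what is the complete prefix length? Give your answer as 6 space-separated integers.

Fragment 1: offset=6 data="pr" -> buffer=??????pr?????????? -> prefix_len=0
Fragment 2: offset=15 data="XzP" -> buffer=??????pr???????XzP -> prefix_len=0
Fragment 3: offset=8 data="kb" -> buffer=??????prkb?????XzP -> prefix_len=0
Fragment 4: offset=0 data="tW" -> buffer=tW????prkb?????XzP -> prefix_len=2
Fragment 5: offset=2 data="QNBi" -> buffer=tWQNBiprkb?????XzP -> prefix_len=10
Fragment 6: offset=10 data="kUdGl" -> buffer=tWQNBiprkbkUdGlXzP -> prefix_len=18

Answer: 0 0 0 2 10 18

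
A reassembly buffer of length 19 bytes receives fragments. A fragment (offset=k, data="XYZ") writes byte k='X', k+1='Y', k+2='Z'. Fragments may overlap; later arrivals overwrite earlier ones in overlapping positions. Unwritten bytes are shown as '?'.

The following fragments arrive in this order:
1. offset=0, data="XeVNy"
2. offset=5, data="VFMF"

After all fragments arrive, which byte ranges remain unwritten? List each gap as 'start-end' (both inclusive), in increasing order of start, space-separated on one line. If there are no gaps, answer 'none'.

Fragment 1: offset=0 len=5
Fragment 2: offset=5 len=4
Gaps: 9-18

Answer: 9-18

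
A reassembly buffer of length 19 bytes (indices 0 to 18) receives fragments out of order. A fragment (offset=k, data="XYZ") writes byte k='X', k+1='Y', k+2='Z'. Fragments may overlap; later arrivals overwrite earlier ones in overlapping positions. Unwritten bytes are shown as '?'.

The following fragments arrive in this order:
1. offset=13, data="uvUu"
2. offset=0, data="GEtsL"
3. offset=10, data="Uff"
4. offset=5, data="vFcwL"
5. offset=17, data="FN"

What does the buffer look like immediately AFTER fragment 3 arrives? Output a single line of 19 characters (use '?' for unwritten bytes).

Answer: GEtsL?????UffuvUu??

Derivation:
Fragment 1: offset=13 data="uvUu" -> buffer=?????????????uvUu??
Fragment 2: offset=0 data="GEtsL" -> buffer=GEtsL????????uvUu??
Fragment 3: offset=10 data="Uff" -> buffer=GEtsL?????UffuvUu??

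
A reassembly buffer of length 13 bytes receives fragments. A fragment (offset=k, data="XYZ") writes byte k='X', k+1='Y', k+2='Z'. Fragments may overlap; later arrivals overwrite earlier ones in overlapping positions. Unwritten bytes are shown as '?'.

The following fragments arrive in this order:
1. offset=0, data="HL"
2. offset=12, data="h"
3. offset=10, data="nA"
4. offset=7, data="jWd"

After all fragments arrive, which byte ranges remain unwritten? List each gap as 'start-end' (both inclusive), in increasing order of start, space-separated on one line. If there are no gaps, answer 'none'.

Answer: 2-6

Derivation:
Fragment 1: offset=0 len=2
Fragment 2: offset=12 len=1
Fragment 3: offset=10 len=2
Fragment 4: offset=7 len=3
Gaps: 2-6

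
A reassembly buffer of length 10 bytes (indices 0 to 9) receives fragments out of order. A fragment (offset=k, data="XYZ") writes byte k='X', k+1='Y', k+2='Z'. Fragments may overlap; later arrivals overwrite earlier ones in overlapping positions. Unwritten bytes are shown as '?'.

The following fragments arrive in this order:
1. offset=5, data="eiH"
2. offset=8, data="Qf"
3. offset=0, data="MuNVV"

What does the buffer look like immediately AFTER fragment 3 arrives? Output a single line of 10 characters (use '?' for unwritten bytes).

Answer: MuNVVeiHQf

Derivation:
Fragment 1: offset=5 data="eiH" -> buffer=?????eiH??
Fragment 2: offset=8 data="Qf" -> buffer=?????eiHQf
Fragment 3: offset=0 data="MuNVV" -> buffer=MuNVVeiHQf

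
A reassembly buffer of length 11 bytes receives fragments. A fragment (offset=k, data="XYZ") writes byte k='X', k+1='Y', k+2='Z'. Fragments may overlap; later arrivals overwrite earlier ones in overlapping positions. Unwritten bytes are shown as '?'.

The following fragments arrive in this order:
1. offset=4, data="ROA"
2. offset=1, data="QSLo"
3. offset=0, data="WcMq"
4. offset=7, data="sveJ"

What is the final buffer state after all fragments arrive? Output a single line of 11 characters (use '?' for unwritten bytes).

Answer: WcMqoOAsveJ

Derivation:
Fragment 1: offset=4 data="ROA" -> buffer=????ROA????
Fragment 2: offset=1 data="QSLo" -> buffer=?QSLoOA????
Fragment 3: offset=0 data="WcMq" -> buffer=WcMqoOA????
Fragment 4: offset=7 data="sveJ" -> buffer=WcMqoOAsveJ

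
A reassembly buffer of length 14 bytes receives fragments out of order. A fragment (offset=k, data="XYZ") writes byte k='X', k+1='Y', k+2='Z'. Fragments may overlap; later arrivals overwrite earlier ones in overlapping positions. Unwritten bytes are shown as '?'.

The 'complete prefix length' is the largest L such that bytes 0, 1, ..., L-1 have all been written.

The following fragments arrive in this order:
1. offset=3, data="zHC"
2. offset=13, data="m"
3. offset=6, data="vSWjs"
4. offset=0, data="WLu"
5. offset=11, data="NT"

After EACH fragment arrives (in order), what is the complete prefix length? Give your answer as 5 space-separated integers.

Fragment 1: offset=3 data="zHC" -> buffer=???zHC???????? -> prefix_len=0
Fragment 2: offset=13 data="m" -> buffer=???zHC???????m -> prefix_len=0
Fragment 3: offset=6 data="vSWjs" -> buffer=???zHCvSWjs??m -> prefix_len=0
Fragment 4: offset=0 data="WLu" -> buffer=WLuzHCvSWjs??m -> prefix_len=11
Fragment 5: offset=11 data="NT" -> buffer=WLuzHCvSWjsNTm -> prefix_len=14

Answer: 0 0 0 11 14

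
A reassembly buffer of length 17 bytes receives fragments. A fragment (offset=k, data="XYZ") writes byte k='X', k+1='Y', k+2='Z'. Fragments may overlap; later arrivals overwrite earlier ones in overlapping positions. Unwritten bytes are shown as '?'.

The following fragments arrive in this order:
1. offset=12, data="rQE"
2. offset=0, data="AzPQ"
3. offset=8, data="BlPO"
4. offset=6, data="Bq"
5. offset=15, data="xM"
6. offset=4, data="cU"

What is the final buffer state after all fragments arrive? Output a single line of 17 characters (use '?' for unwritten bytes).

Answer: AzPQcUBqBlPOrQExM

Derivation:
Fragment 1: offset=12 data="rQE" -> buffer=????????????rQE??
Fragment 2: offset=0 data="AzPQ" -> buffer=AzPQ????????rQE??
Fragment 3: offset=8 data="BlPO" -> buffer=AzPQ????BlPOrQE??
Fragment 4: offset=6 data="Bq" -> buffer=AzPQ??BqBlPOrQE??
Fragment 5: offset=15 data="xM" -> buffer=AzPQ??BqBlPOrQExM
Fragment 6: offset=4 data="cU" -> buffer=AzPQcUBqBlPOrQExM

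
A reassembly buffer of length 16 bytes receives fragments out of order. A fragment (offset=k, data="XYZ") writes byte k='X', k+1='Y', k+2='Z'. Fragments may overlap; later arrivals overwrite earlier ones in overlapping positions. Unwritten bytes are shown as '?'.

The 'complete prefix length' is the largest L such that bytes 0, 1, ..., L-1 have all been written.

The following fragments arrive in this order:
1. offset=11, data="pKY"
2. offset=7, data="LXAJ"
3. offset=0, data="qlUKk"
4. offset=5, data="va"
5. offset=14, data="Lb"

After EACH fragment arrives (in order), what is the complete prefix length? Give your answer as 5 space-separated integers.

Answer: 0 0 5 14 16

Derivation:
Fragment 1: offset=11 data="pKY" -> buffer=???????????pKY?? -> prefix_len=0
Fragment 2: offset=7 data="LXAJ" -> buffer=???????LXAJpKY?? -> prefix_len=0
Fragment 3: offset=0 data="qlUKk" -> buffer=qlUKk??LXAJpKY?? -> prefix_len=5
Fragment 4: offset=5 data="va" -> buffer=qlUKkvaLXAJpKY?? -> prefix_len=14
Fragment 5: offset=14 data="Lb" -> buffer=qlUKkvaLXAJpKYLb -> prefix_len=16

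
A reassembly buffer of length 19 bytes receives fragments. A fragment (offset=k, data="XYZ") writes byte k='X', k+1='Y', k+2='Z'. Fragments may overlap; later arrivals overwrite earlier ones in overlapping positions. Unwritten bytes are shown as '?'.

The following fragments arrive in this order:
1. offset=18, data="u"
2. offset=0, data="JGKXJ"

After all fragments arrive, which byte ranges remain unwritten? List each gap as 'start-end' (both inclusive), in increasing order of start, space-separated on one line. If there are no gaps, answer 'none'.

Answer: 5-17

Derivation:
Fragment 1: offset=18 len=1
Fragment 2: offset=0 len=5
Gaps: 5-17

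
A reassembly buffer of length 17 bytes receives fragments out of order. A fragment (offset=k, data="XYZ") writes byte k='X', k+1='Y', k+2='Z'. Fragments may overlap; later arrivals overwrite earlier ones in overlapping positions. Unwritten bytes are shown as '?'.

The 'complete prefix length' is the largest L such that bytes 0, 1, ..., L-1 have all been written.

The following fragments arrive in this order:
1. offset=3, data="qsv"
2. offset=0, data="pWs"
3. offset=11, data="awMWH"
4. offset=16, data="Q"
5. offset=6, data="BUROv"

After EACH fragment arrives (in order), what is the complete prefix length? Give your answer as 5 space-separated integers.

Answer: 0 6 6 6 17

Derivation:
Fragment 1: offset=3 data="qsv" -> buffer=???qsv??????????? -> prefix_len=0
Fragment 2: offset=0 data="pWs" -> buffer=pWsqsv??????????? -> prefix_len=6
Fragment 3: offset=11 data="awMWH" -> buffer=pWsqsv?????awMWH? -> prefix_len=6
Fragment 4: offset=16 data="Q" -> buffer=pWsqsv?????awMWHQ -> prefix_len=6
Fragment 5: offset=6 data="BUROv" -> buffer=pWsqsvBUROvawMWHQ -> prefix_len=17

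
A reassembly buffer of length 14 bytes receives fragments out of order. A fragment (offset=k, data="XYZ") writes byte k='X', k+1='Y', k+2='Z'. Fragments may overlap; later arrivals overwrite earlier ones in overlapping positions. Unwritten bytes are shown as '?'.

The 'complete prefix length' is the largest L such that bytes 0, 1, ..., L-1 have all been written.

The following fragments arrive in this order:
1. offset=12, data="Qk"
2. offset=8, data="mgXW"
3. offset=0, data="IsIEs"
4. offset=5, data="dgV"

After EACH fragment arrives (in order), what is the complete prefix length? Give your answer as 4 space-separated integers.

Fragment 1: offset=12 data="Qk" -> buffer=????????????Qk -> prefix_len=0
Fragment 2: offset=8 data="mgXW" -> buffer=????????mgXWQk -> prefix_len=0
Fragment 3: offset=0 data="IsIEs" -> buffer=IsIEs???mgXWQk -> prefix_len=5
Fragment 4: offset=5 data="dgV" -> buffer=IsIEsdgVmgXWQk -> prefix_len=14

Answer: 0 0 5 14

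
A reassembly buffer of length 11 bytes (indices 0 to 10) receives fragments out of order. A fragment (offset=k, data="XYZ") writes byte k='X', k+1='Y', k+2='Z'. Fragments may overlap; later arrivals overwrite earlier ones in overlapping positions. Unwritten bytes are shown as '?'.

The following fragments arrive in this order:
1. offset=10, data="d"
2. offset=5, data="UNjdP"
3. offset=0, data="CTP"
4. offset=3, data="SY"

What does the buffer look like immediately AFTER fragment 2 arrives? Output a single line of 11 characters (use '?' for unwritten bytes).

Answer: ?????UNjdPd

Derivation:
Fragment 1: offset=10 data="d" -> buffer=??????????d
Fragment 2: offset=5 data="UNjdP" -> buffer=?????UNjdPd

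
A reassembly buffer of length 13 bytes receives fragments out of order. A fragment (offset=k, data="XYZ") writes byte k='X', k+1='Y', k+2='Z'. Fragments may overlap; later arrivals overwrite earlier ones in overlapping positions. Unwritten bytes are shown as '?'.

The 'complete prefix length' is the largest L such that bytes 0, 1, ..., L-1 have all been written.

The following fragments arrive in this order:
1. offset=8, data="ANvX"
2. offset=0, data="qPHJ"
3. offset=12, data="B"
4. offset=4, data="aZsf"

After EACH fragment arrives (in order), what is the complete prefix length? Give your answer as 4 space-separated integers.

Answer: 0 4 4 13

Derivation:
Fragment 1: offset=8 data="ANvX" -> buffer=????????ANvX? -> prefix_len=0
Fragment 2: offset=0 data="qPHJ" -> buffer=qPHJ????ANvX? -> prefix_len=4
Fragment 3: offset=12 data="B" -> buffer=qPHJ????ANvXB -> prefix_len=4
Fragment 4: offset=4 data="aZsf" -> buffer=qPHJaZsfANvXB -> prefix_len=13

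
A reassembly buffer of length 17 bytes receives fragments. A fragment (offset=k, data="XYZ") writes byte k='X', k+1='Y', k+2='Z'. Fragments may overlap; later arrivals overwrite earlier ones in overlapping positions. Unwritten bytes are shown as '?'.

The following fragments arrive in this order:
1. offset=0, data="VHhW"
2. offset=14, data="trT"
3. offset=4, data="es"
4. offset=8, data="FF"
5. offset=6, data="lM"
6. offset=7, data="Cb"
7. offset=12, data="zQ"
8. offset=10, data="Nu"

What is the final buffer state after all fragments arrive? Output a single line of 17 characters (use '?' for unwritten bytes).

Fragment 1: offset=0 data="VHhW" -> buffer=VHhW?????????????
Fragment 2: offset=14 data="trT" -> buffer=VHhW??????????trT
Fragment 3: offset=4 data="es" -> buffer=VHhWes????????trT
Fragment 4: offset=8 data="FF" -> buffer=VHhWes??FF????trT
Fragment 5: offset=6 data="lM" -> buffer=VHhWeslMFF????trT
Fragment 6: offset=7 data="Cb" -> buffer=VHhWeslCbF????trT
Fragment 7: offset=12 data="zQ" -> buffer=VHhWeslCbF??zQtrT
Fragment 8: offset=10 data="Nu" -> buffer=VHhWeslCbFNuzQtrT

Answer: VHhWeslCbFNuzQtrT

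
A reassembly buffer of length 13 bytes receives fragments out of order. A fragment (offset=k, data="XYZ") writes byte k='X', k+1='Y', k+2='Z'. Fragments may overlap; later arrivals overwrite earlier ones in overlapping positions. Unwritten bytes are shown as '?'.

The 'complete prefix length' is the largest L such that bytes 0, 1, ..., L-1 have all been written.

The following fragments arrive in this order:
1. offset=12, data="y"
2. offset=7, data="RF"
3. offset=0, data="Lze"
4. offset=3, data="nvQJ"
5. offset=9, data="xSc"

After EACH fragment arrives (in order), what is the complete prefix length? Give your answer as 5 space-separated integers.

Answer: 0 0 3 9 13

Derivation:
Fragment 1: offset=12 data="y" -> buffer=????????????y -> prefix_len=0
Fragment 2: offset=7 data="RF" -> buffer=???????RF???y -> prefix_len=0
Fragment 3: offset=0 data="Lze" -> buffer=Lze????RF???y -> prefix_len=3
Fragment 4: offset=3 data="nvQJ" -> buffer=LzenvQJRF???y -> prefix_len=9
Fragment 5: offset=9 data="xSc" -> buffer=LzenvQJRFxScy -> prefix_len=13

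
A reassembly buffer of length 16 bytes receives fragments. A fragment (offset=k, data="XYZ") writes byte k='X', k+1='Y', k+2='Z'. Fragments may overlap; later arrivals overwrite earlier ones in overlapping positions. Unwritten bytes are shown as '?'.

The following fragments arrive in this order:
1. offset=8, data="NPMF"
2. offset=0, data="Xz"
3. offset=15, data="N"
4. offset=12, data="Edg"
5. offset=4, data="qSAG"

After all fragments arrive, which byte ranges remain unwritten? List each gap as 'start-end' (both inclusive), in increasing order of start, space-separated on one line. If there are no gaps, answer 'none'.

Fragment 1: offset=8 len=4
Fragment 2: offset=0 len=2
Fragment 3: offset=15 len=1
Fragment 4: offset=12 len=3
Fragment 5: offset=4 len=4
Gaps: 2-3

Answer: 2-3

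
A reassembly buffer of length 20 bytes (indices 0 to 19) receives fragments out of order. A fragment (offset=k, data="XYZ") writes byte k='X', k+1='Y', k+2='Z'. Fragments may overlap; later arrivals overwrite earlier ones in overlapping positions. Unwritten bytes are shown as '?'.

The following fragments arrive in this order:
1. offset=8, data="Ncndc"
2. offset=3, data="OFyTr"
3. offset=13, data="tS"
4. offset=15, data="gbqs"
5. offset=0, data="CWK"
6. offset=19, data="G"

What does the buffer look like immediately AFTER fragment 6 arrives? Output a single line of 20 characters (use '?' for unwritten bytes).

Answer: CWKOFyTrNcndctSgbqsG

Derivation:
Fragment 1: offset=8 data="Ncndc" -> buffer=????????Ncndc???????
Fragment 2: offset=3 data="OFyTr" -> buffer=???OFyTrNcndc???????
Fragment 3: offset=13 data="tS" -> buffer=???OFyTrNcndctS?????
Fragment 4: offset=15 data="gbqs" -> buffer=???OFyTrNcndctSgbqs?
Fragment 5: offset=0 data="CWK" -> buffer=CWKOFyTrNcndctSgbqs?
Fragment 6: offset=19 data="G" -> buffer=CWKOFyTrNcndctSgbqsG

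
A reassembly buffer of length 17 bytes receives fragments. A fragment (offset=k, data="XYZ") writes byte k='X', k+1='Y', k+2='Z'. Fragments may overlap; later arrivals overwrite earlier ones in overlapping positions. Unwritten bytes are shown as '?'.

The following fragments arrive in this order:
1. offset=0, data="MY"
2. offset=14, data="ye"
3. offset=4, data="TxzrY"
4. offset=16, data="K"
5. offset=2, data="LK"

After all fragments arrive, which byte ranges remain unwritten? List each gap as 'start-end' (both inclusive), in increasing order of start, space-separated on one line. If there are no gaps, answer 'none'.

Fragment 1: offset=0 len=2
Fragment 2: offset=14 len=2
Fragment 3: offset=4 len=5
Fragment 4: offset=16 len=1
Fragment 5: offset=2 len=2
Gaps: 9-13

Answer: 9-13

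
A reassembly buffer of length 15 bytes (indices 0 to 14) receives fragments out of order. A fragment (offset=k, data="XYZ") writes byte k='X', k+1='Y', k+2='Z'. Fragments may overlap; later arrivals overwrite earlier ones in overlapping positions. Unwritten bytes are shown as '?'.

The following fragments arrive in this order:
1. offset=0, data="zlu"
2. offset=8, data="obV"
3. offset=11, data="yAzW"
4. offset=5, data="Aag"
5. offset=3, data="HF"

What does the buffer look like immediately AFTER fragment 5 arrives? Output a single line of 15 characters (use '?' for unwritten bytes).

Fragment 1: offset=0 data="zlu" -> buffer=zlu????????????
Fragment 2: offset=8 data="obV" -> buffer=zlu?????obV????
Fragment 3: offset=11 data="yAzW" -> buffer=zlu?????obVyAzW
Fragment 4: offset=5 data="Aag" -> buffer=zlu??AagobVyAzW
Fragment 5: offset=3 data="HF" -> buffer=zluHFAagobVyAzW

Answer: zluHFAagobVyAzW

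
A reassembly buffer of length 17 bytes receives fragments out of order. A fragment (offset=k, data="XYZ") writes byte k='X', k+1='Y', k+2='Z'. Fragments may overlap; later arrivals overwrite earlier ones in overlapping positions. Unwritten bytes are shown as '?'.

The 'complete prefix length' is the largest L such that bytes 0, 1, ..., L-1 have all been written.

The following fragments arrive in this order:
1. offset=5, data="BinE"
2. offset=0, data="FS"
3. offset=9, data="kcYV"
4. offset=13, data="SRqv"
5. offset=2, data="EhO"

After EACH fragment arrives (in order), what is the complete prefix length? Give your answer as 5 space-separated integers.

Fragment 1: offset=5 data="BinE" -> buffer=?????BinE???????? -> prefix_len=0
Fragment 2: offset=0 data="FS" -> buffer=FS???BinE???????? -> prefix_len=2
Fragment 3: offset=9 data="kcYV" -> buffer=FS???BinEkcYV???? -> prefix_len=2
Fragment 4: offset=13 data="SRqv" -> buffer=FS???BinEkcYVSRqv -> prefix_len=2
Fragment 5: offset=2 data="EhO" -> buffer=FSEhOBinEkcYVSRqv -> prefix_len=17

Answer: 0 2 2 2 17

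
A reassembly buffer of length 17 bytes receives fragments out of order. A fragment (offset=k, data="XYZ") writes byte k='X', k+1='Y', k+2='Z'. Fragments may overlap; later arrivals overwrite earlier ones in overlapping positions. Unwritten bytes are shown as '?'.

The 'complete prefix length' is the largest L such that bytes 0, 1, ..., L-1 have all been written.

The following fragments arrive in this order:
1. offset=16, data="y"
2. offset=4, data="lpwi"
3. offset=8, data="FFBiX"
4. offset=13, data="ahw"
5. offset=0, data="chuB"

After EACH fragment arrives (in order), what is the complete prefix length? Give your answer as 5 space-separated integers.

Answer: 0 0 0 0 17

Derivation:
Fragment 1: offset=16 data="y" -> buffer=????????????????y -> prefix_len=0
Fragment 2: offset=4 data="lpwi" -> buffer=????lpwi????????y -> prefix_len=0
Fragment 3: offset=8 data="FFBiX" -> buffer=????lpwiFFBiX???y -> prefix_len=0
Fragment 4: offset=13 data="ahw" -> buffer=????lpwiFFBiXahwy -> prefix_len=0
Fragment 5: offset=0 data="chuB" -> buffer=chuBlpwiFFBiXahwy -> prefix_len=17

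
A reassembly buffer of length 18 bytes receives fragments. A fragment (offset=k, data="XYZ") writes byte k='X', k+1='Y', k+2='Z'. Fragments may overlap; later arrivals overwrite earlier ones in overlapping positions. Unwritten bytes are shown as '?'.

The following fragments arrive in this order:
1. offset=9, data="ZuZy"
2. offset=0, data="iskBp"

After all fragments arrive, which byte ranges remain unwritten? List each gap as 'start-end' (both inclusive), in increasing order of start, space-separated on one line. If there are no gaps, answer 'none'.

Fragment 1: offset=9 len=4
Fragment 2: offset=0 len=5
Gaps: 5-8 13-17

Answer: 5-8 13-17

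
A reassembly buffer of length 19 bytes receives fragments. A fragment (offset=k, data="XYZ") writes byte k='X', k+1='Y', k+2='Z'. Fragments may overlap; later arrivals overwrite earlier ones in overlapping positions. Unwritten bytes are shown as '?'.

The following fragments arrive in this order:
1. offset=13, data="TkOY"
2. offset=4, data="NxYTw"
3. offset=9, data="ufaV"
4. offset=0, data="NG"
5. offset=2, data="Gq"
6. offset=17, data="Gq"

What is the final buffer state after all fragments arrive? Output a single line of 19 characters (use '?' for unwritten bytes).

Answer: NGGqNxYTwufaVTkOYGq

Derivation:
Fragment 1: offset=13 data="TkOY" -> buffer=?????????????TkOY??
Fragment 2: offset=4 data="NxYTw" -> buffer=????NxYTw????TkOY??
Fragment 3: offset=9 data="ufaV" -> buffer=????NxYTwufaVTkOY??
Fragment 4: offset=0 data="NG" -> buffer=NG??NxYTwufaVTkOY??
Fragment 5: offset=2 data="Gq" -> buffer=NGGqNxYTwufaVTkOY??
Fragment 6: offset=17 data="Gq" -> buffer=NGGqNxYTwufaVTkOYGq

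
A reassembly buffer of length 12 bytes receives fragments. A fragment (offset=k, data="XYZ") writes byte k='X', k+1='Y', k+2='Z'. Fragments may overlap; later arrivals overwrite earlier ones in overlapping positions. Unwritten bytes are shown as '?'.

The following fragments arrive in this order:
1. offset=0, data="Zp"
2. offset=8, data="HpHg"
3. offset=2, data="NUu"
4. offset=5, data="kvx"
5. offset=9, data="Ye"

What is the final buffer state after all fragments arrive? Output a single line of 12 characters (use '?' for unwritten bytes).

Answer: ZpNUukvxHYeg

Derivation:
Fragment 1: offset=0 data="Zp" -> buffer=Zp??????????
Fragment 2: offset=8 data="HpHg" -> buffer=Zp??????HpHg
Fragment 3: offset=2 data="NUu" -> buffer=ZpNUu???HpHg
Fragment 4: offset=5 data="kvx" -> buffer=ZpNUukvxHpHg
Fragment 5: offset=9 data="Ye" -> buffer=ZpNUukvxHYeg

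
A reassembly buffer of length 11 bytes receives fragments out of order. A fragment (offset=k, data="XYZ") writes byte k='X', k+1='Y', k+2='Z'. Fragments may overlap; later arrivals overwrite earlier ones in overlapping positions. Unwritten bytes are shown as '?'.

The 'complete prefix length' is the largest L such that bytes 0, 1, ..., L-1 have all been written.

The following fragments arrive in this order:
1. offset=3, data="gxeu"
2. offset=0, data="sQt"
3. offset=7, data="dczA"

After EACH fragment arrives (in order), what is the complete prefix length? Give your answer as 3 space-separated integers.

Answer: 0 7 11

Derivation:
Fragment 1: offset=3 data="gxeu" -> buffer=???gxeu???? -> prefix_len=0
Fragment 2: offset=0 data="sQt" -> buffer=sQtgxeu???? -> prefix_len=7
Fragment 3: offset=7 data="dczA" -> buffer=sQtgxeudczA -> prefix_len=11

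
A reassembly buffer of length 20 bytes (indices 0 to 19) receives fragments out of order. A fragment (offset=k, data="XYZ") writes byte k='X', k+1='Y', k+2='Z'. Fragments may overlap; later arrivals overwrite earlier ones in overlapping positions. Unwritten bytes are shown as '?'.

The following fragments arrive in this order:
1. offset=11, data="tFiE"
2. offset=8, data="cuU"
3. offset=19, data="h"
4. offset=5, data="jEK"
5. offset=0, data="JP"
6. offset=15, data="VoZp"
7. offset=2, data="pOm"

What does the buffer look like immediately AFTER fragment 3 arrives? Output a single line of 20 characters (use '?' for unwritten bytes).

Fragment 1: offset=11 data="tFiE" -> buffer=???????????tFiE?????
Fragment 2: offset=8 data="cuU" -> buffer=????????cuUtFiE?????
Fragment 3: offset=19 data="h" -> buffer=????????cuUtFiE????h

Answer: ????????cuUtFiE????h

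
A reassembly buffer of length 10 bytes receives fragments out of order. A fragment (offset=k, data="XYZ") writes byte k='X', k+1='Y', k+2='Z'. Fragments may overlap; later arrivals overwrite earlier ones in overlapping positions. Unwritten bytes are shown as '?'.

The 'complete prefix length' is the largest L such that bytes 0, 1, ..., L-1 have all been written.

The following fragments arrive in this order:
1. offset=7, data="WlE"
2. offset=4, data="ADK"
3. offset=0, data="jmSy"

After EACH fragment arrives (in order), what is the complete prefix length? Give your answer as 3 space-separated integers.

Answer: 0 0 10

Derivation:
Fragment 1: offset=7 data="WlE" -> buffer=???????WlE -> prefix_len=0
Fragment 2: offset=4 data="ADK" -> buffer=????ADKWlE -> prefix_len=0
Fragment 3: offset=0 data="jmSy" -> buffer=jmSyADKWlE -> prefix_len=10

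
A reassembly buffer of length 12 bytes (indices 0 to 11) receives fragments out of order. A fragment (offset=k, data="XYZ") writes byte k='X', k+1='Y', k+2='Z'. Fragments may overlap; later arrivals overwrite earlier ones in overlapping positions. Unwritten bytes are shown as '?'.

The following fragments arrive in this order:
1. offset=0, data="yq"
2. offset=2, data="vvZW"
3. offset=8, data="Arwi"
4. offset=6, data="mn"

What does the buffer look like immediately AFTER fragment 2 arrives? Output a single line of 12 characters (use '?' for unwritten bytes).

Answer: yqvvZW??????

Derivation:
Fragment 1: offset=0 data="yq" -> buffer=yq??????????
Fragment 2: offset=2 data="vvZW" -> buffer=yqvvZW??????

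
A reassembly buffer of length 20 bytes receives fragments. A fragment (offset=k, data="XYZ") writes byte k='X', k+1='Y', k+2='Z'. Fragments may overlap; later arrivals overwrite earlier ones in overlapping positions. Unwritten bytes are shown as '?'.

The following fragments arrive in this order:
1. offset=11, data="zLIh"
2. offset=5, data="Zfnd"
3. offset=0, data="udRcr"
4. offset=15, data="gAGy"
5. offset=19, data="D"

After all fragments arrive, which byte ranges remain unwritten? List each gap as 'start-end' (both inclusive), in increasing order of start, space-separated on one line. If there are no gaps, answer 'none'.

Answer: 9-10

Derivation:
Fragment 1: offset=11 len=4
Fragment 2: offset=5 len=4
Fragment 3: offset=0 len=5
Fragment 4: offset=15 len=4
Fragment 5: offset=19 len=1
Gaps: 9-10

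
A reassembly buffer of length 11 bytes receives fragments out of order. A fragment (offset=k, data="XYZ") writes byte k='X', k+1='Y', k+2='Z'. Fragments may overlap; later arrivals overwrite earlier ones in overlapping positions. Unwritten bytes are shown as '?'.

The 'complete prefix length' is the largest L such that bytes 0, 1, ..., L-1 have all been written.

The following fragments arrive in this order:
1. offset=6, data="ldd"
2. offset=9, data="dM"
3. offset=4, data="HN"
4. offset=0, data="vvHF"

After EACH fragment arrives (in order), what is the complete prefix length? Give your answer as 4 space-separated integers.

Answer: 0 0 0 11

Derivation:
Fragment 1: offset=6 data="ldd" -> buffer=??????ldd?? -> prefix_len=0
Fragment 2: offset=9 data="dM" -> buffer=??????ldddM -> prefix_len=0
Fragment 3: offset=4 data="HN" -> buffer=????HNldddM -> prefix_len=0
Fragment 4: offset=0 data="vvHF" -> buffer=vvHFHNldddM -> prefix_len=11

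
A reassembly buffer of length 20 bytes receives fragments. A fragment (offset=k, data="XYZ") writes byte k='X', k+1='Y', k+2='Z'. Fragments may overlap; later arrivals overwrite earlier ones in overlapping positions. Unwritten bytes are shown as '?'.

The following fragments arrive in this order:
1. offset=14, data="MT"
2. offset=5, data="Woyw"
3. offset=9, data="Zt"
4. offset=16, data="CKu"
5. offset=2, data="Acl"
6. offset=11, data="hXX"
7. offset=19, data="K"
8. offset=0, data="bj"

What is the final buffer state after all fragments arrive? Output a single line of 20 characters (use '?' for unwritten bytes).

Answer: bjAclWoywZthXXMTCKuK

Derivation:
Fragment 1: offset=14 data="MT" -> buffer=??????????????MT????
Fragment 2: offset=5 data="Woyw" -> buffer=?????Woyw?????MT????
Fragment 3: offset=9 data="Zt" -> buffer=?????WoywZt???MT????
Fragment 4: offset=16 data="CKu" -> buffer=?????WoywZt???MTCKu?
Fragment 5: offset=2 data="Acl" -> buffer=??AclWoywZt???MTCKu?
Fragment 6: offset=11 data="hXX" -> buffer=??AclWoywZthXXMTCKu?
Fragment 7: offset=19 data="K" -> buffer=??AclWoywZthXXMTCKuK
Fragment 8: offset=0 data="bj" -> buffer=bjAclWoywZthXXMTCKuK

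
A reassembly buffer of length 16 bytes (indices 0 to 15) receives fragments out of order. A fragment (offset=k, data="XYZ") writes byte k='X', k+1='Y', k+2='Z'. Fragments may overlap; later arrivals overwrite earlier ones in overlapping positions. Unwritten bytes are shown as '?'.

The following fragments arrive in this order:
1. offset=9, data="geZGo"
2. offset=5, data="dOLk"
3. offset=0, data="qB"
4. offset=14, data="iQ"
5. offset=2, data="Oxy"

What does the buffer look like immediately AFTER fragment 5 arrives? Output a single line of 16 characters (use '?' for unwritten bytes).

Answer: qBOxydOLkgeZGoiQ

Derivation:
Fragment 1: offset=9 data="geZGo" -> buffer=?????????geZGo??
Fragment 2: offset=5 data="dOLk" -> buffer=?????dOLkgeZGo??
Fragment 3: offset=0 data="qB" -> buffer=qB???dOLkgeZGo??
Fragment 4: offset=14 data="iQ" -> buffer=qB???dOLkgeZGoiQ
Fragment 5: offset=2 data="Oxy" -> buffer=qBOxydOLkgeZGoiQ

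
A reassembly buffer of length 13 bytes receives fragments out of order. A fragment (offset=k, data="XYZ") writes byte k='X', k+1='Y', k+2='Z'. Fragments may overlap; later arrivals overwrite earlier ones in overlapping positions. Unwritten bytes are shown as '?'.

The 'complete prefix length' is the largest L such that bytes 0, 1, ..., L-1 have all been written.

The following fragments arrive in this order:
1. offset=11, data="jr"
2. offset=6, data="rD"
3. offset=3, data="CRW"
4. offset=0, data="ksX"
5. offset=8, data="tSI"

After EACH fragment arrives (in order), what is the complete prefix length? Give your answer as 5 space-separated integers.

Fragment 1: offset=11 data="jr" -> buffer=???????????jr -> prefix_len=0
Fragment 2: offset=6 data="rD" -> buffer=??????rD???jr -> prefix_len=0
Fragment 3: offset=3 data="CRW" -> buffer=???CRWrD???jr -> prefix_len=0
Fragment 4: offset=0 data="ksX" -> buffer=ksXCRWrD???jr -> prefix_len=8
Fragment 5: offset=8 data="tSI" -> buffer=ksXCRWrDtSIjr -> prefix_len=13

Answer: 0 0 0 8 13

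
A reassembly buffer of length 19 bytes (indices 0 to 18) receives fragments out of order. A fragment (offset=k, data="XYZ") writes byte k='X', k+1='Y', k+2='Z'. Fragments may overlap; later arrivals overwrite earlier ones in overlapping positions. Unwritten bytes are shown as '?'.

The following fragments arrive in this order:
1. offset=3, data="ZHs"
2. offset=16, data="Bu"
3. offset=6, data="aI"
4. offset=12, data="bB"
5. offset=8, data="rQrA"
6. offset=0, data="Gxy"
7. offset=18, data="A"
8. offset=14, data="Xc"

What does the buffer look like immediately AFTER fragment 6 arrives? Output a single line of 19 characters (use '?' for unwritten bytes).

Fragment 1: offset=3 data="ZHs" -> buffer=???ZHs?????????????
Fragment 2: offset=16 data="Bu" -> buffer=???ZHs??????????Bu?
Fragment 3: offset=6 data="aI" -> buffer=???ZHsaI????????Bu?
Fragment 4: offset=12 data="bB" -> buffer=???ZHsaI????bB??Bu?
Fragment 5: offset=8 data="rQrA" -> buffer=???ZHsaIrQrAbB??Bu?
Fragment 6: offset=0 data="Gxy" -> buffer=GxyZHsaIrQrAbB??Bu?

Answer: GxyZHsaIrQrAbB??Bu?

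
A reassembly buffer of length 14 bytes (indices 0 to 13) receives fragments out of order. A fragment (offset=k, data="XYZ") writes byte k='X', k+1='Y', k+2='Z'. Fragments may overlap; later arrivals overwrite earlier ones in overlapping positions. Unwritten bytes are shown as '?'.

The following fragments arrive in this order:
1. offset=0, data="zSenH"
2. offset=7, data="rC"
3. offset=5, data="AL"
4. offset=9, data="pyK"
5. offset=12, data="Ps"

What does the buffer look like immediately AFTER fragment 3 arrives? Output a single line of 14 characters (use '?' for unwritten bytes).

Answer: zSenHALrC?????

Derivation:
Fragment 1: offset=0 data="zSenH" -> buffer=zSenH?????????
Fragment 2: offset=7 data="rC" -> buffer=zSenH??rC?????
Fragment 3: offset=5 data="AL" -> buffer=zSenHALrC?????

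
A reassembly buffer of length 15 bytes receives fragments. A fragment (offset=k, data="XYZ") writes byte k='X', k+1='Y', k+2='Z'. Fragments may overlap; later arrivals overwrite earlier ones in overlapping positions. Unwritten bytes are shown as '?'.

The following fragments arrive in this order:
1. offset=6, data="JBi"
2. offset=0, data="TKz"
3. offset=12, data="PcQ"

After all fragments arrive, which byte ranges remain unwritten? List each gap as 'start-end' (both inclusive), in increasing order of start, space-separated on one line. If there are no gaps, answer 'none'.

Fragment 1: offset=6 len=3
Fragment 2: offset=0 len=3
Fragment 3: offset=12 len=3
Gaps: 3-5 9-11

Answer: 3-5 9-11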